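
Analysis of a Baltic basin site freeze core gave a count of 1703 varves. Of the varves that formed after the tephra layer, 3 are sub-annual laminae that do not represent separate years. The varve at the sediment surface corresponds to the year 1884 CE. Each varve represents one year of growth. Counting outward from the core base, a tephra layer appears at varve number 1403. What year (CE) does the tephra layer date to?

The tephra layer sits at varve 1403 from the core base, so 1703 − 1403 = 300 varves formed after it.
Removing the 3 false varves leaves 300 − 3 = 297 true varves beyond the tephra layer.
The varve at the sediment surface is 1884 CE, so the tephra layer dates to 1884 − 297 = 1587 CE.

1587 CE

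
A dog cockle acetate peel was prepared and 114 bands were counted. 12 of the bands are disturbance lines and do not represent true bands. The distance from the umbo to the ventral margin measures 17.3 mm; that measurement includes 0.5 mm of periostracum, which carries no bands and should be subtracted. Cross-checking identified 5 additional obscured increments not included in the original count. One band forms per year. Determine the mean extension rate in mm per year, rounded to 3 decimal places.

True band count = 114 − 12 + 5 = 107.
Net length = 17.3 − 0.5 = 16.8 mm.
Extension rate ≈ 16.8 / 107 = 0.157 mm per year.

0.157 mm per year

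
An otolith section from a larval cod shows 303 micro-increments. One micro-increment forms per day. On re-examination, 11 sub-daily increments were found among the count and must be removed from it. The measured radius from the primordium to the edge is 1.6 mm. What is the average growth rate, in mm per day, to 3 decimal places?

Adjusted count: 303 − 11 = 292 micro-increments.
Extension rate ≈ 1.6 / 292 = 0.005 mm per day.

0.005 mm per day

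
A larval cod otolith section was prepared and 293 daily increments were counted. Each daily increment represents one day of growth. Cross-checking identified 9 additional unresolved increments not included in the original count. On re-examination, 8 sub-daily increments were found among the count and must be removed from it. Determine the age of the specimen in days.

Correcting the raw count gives 293 − 8 + 9 = 294 true daily increments.
One daily increment per day makes the duration 294 days.

294 days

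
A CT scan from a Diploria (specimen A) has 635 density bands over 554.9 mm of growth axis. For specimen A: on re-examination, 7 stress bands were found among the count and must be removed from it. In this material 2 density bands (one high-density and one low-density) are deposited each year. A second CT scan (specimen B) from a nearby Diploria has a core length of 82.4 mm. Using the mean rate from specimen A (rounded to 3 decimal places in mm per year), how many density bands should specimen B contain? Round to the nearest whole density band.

93 density bands

Specimen A: correcting the raw count gives 635 − 7 = 628 true density bands.
Specimen A: with 2 density bands per year, 628 / 2 = 314 years.
A: Mean rate = 554.9 mm / 314 years ≈ 1.767 mm/year.
B spans 82.4 / 1.767 = 46.63 years; at 2 density bands per year that is 46.63 × 2 ≈ 93 density bands.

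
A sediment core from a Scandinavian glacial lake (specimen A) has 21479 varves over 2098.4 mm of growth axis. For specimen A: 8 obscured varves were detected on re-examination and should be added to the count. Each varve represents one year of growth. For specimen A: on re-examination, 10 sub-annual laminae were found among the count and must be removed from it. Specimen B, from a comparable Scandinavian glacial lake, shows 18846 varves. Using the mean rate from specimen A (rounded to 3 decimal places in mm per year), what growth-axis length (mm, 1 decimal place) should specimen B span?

1846.9 mm

Specimen A: correcting the raw count gives 21479 − 10 + 8 = 21477 true varves.
A: 2098.4 mm over 21477 years gives 2098.4 / 21477 ≈ 0.098 mm per year.
B's length ≈ 0.098 × 18846 = 1846.9 mm.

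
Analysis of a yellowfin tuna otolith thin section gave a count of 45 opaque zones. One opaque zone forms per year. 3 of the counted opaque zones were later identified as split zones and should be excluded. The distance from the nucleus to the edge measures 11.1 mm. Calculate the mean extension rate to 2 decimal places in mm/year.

After corrections the count is 45 − 3 = 42 opaque zones.
11.1 mm over 42 years gives 11.1 / 42 ≈ 0.26 mm/year.

0.26 mm/year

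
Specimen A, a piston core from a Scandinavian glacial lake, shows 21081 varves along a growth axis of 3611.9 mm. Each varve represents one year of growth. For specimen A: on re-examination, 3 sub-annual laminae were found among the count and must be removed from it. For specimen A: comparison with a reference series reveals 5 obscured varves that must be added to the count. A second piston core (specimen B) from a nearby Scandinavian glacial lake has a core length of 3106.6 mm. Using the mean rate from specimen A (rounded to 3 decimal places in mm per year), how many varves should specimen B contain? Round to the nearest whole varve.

18167 varves

Specimen A: after corrections the count is 21081 − 3 + 5 = 21083 varves.
A: Mean rate = 3611.9 mm / 21083 years ≈ 0.171 mm per year.
For B, 3106.6 / 0.171 = 18167.25 years ≈ 18167 varves.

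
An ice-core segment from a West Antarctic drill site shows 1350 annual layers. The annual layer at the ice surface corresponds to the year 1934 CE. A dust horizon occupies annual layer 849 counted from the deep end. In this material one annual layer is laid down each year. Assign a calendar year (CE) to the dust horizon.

Between annual layer 849 and the ice surface there are 1350 − 849 = 501 annual layers.
Counting back 501 years from 1934 CE places the dust horizon in 1934 − 501 = 1433 CE.

1433 CE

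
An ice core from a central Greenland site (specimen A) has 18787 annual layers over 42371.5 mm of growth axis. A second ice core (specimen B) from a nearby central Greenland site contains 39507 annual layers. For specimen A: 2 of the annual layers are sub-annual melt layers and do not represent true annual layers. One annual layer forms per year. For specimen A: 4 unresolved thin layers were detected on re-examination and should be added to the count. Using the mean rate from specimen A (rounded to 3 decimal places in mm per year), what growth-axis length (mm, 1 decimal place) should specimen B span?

Specimen A: correcting the raw count gives 18787 − 2 + 4 = 18789 true annual layers.
A: Mean rate = 42371.5 mm / 18789 years ≈ 2.255 mm/year.
Length of B = 2.255 × 39507 = 89088.3 mm.

89088.3 mm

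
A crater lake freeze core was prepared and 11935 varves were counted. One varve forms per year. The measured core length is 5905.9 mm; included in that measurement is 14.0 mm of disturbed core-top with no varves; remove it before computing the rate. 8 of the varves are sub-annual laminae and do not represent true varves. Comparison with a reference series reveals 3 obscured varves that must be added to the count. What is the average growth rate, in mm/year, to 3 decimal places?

After corrections the count is 11935 − 8 + 3 = 11930 varves.
Removing the 14.0 mm offcut leaves 5905.9 − 14.0 = 5891.9 mm.
Extension rate ≈ 5891.9 / 11930 = 0.494 mm/year.

0.494 mm/year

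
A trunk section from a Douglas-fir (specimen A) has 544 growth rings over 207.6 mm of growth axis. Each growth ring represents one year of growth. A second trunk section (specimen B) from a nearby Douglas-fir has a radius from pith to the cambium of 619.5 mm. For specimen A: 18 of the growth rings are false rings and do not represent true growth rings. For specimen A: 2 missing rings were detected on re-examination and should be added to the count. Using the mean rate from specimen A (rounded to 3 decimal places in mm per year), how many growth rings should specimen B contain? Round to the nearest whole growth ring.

Specimen A: true growth ring count = 544 − 18 + 2 = 528.
A: 207.6 mm over 528 years gives 207.6 / 528 ≈ 0.393 mm/yr.
For B, 619.5 / 0.393 = 1576.34 years ≈ 1576 growth rings.

1576 growth rings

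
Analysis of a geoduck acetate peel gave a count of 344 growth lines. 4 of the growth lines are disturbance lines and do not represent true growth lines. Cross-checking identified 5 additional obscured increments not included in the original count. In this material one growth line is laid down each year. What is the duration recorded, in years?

345 years

Correcting the raw count gives 344 − 4 + 5 = 345 true growth lines.
With a one-to-one growth line periodicity this is 345 years.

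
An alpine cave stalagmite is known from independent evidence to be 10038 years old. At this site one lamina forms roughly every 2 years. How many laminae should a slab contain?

5019 laminae

Expected laminae: 10038 / 2 = 5019.
So 5019 laminae should be present.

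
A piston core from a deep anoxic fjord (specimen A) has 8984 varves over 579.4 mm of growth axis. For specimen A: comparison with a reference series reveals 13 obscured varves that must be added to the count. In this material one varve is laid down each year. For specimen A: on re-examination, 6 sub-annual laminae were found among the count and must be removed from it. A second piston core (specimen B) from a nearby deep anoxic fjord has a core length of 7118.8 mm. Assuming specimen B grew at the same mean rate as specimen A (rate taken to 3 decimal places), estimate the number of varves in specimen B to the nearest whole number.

Specimen A: after corrections the count is 8984 − 6 + 13 = 8991 varves.
A: Extension rate ≈ 579.4 / 8991 = 0.064 mm/yr.
For B, 7118.8 / 0.064 = 111231.25 years ≈ 111231 varves.

111231 varves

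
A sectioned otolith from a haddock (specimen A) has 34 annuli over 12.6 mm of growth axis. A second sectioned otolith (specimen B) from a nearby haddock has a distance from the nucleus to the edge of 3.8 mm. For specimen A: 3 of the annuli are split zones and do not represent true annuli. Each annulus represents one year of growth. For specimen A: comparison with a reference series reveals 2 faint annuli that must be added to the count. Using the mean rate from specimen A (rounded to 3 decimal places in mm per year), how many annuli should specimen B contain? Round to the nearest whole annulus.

Specimen A: adjusted count: 34 − 3 + 2 = 33 annuli.
A: 12.6 mm over 33 years gives 12.6 / 33 ≈ 0.382 mm per year.
For B, 3.8 / 0.382 = 9.95 years ≈ 10 annuli.

10 annuli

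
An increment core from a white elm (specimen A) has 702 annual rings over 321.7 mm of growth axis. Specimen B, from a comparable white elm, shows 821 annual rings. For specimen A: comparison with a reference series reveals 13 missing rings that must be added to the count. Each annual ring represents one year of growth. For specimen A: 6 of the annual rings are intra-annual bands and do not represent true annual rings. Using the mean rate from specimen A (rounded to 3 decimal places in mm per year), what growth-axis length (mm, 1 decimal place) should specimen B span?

Specimen A: correcting the raw count gives 702 − 6 + 13 = 709 true annual rings.
A: 321.7 mm over 709 years gives 321.7 / 709 ≈ 0.454 mm per year.
Length of B = 0.454 × 821 = 372.7 mm.

372.7 mm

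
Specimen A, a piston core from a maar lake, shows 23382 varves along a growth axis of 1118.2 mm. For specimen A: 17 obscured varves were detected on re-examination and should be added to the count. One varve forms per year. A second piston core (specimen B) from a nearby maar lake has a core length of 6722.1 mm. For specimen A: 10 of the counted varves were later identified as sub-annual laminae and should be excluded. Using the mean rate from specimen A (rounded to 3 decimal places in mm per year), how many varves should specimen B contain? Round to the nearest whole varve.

Specimen A: correcting the raw count gives 23382 − 10 + 17 = 23389 true varves.
A: Mean rate = 1118.2 mm / 23389 years ≈ 0.048 mm per year.
Specimen B: 6722.1 mm / 0.048 mm per year = 140043.75 years ≈ 140044 varves.

140044 varves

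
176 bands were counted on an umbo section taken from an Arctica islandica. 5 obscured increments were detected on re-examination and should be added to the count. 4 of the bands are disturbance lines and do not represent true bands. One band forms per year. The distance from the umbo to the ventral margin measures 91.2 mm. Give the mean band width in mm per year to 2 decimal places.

0.52 mm per year

True band count = 176 − 4 + 5 = 177.
Mean rate = 91.2 mm / 177 years ≈ 0.52 mm per year.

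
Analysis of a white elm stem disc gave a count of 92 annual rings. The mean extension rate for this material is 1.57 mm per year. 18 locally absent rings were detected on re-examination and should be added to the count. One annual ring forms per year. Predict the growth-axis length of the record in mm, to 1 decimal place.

172.7 mm

Correcting the raw count gives 92 + 18 = 110 true annual rings.
Length ≈ 1.57 × 110 = 172.7 mm.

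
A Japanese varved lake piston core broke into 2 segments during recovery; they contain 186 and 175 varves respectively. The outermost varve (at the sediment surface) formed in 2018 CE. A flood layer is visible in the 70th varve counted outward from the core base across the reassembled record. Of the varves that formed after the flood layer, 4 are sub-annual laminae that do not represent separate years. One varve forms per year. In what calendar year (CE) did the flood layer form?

Total varves = 186 + 175 = 361.
The flood layer sits at varve 70 from the core base, so 361 − 70 = 291 varves formed after it.
Removing the 4 false varves leaves 291 − 4 = 287 true varves beyond the flood layer.
The varve at the sediment surface is 2018 CE, so the flood layer dates to 2018 − 287 = 1731 CE.

1731 CE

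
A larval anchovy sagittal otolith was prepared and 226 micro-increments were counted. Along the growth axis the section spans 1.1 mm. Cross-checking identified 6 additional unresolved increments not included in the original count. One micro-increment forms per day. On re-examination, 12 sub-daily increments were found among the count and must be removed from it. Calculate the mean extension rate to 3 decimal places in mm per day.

Adjusted count: 226 − 12 + 6 = 220 micro-increments.
Mean rate = 1.1 mm / 220 days ≈ 0.005 mm per day.

0.005 mm per day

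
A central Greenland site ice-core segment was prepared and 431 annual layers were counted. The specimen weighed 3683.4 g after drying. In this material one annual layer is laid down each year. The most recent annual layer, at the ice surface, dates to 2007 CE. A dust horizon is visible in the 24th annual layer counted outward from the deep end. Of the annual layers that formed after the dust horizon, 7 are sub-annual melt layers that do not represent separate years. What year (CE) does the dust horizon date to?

1607 CE

431 − 24 = 407 annual layers lie beyond the dust horizon toward the ice surface.
407 − 7 false = 400 true annual layers after the dust horizon.
The annual layer at the ice surface is 2007 CE, so the dust horizon dates to 2007 − 400 = 1607 CE.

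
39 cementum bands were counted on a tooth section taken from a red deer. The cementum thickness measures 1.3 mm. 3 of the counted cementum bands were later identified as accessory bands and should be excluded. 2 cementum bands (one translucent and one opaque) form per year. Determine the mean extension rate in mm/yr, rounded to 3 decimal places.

After corrections the count is 39 − 3 = 36 cementum bands.
36 cementum bands at 2 per year is 36 / 2 = 18 years.
1.3 mm over 18 years gives 1.3 / 18 ≈ 0.072 mm/yr.

0.072 mm/yr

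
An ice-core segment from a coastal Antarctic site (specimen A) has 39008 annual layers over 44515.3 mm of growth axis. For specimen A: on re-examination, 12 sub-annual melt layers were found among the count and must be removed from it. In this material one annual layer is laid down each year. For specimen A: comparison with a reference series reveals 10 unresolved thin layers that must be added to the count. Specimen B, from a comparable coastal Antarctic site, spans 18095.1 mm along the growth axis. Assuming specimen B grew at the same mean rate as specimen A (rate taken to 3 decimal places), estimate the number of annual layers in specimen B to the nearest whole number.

15859 annual layers

Specimen A: true annual layer count = 39008 − 12 + 10 = 39006.
A: Mean rate = 44515.3 mm / 39006 years ≈ 1.141 mm/yr.
For B, 18095.1 / 1.141 = 15858.98 years ≈ 15859 annual layers.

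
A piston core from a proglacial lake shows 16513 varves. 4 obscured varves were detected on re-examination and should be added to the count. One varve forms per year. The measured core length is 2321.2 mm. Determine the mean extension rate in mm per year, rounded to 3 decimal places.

Correcting the raw count gives 16513 + 4 = 16517 true varves.
Extension rate ≈ 2321.2 / 16517 = 0.141 mm per year.

0.141 mm per year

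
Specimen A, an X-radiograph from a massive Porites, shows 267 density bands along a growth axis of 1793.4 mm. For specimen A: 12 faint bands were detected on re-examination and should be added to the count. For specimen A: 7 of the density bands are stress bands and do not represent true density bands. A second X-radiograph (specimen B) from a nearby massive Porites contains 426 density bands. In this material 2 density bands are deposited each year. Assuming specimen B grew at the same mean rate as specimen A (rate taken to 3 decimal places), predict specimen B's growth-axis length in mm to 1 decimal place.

Specimen A: correcting the raw count gives 267 − 7 + 12 = 272 true density bands.
Specimen A: dividing by 2 density bands per year: 272 / 2 = 136 years.
A: 1793.4 mm over 136 years gives 1793.4 / 136 ≈ 13.187 mm per year.
Specimen B: with 2 density bands per year, 426 / 2 = 213 years. B's length ≈ 13.187 × 213 = 2808.8 mm.

2808.8 mm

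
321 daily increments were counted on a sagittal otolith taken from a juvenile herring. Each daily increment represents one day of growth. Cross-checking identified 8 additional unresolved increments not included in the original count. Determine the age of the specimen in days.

329 d

Adjusted count: 321 + 8 = 329 daily increments.
With a one-to-one daily increment periodicity this is 329 days.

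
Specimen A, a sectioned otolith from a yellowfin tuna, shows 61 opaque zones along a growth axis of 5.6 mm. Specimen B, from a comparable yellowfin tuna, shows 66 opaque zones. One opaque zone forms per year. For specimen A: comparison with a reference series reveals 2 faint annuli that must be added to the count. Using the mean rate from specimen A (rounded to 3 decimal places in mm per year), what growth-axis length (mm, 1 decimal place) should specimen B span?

5.9 mm

Specimen A: true opaque zone count = 61 + 2 = 63.
A: Mean rate = 5.6 mm / 63 years ≈ 0.089 mm per year.
B's length ≈ 0.089 × 66 = 5.9 mm.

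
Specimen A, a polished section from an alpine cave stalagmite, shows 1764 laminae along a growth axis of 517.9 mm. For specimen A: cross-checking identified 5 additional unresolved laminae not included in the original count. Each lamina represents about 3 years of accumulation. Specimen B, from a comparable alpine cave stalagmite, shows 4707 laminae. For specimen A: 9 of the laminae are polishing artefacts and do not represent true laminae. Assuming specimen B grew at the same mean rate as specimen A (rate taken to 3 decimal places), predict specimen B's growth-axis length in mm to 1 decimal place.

1383.9 mm

Specimen A: correcting the raw count gives 1764 − 9 + 5 = 1760 true laminae.
Specimen A: 1760 laminae at 3 years each span 1760 × 3 = 5280 years.
A: Mean rate = 517.9 mm / 5280 years ≈ 0.098 mm/yr.
Specimen B: at 3 years per lamina, 4707 × 3 = 14121 years. Length of B = 0.098 × 14121 = 1383.9 mm.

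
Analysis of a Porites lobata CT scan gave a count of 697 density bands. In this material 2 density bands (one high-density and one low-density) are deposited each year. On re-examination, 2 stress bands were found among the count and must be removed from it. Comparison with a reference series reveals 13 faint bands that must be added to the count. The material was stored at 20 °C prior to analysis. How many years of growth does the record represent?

Adjusted count: 697 − 2 + 13 = 708 density bands.
With 2 density bands per year, 708 / 2 = 354 years.

354 years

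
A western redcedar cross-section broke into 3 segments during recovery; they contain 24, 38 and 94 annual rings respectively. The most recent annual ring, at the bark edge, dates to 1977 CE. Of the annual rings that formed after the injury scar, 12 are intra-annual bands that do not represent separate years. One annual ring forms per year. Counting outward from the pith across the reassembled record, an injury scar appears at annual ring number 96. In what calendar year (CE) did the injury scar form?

Total annual rings = 24 + 38 + 94 = 156.
156 − 96 = 60 annual rings lie beyond the injury scar toward the bark edge.
Excluding 12 false annual rings: 60 − 12 = 48.
The annual ring at the bark edge is 1977 CE, so the injury scar dates to 1977 − 48 = 1929 CE.

1929 CE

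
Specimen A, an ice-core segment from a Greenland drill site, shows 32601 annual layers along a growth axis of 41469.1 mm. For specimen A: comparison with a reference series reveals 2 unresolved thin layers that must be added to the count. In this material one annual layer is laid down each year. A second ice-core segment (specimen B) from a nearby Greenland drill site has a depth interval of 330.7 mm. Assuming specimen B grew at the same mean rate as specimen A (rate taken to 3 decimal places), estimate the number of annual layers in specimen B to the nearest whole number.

Specimen A: true annual layer count = 32601 + 2 = 32603.
A: Extension rate ≈ 41469.1 / 32603 = 1.272 mm/year.
B spans 330.7 / 1.272 = 259.98 years ≈ 260 annual layers.

260 annual layers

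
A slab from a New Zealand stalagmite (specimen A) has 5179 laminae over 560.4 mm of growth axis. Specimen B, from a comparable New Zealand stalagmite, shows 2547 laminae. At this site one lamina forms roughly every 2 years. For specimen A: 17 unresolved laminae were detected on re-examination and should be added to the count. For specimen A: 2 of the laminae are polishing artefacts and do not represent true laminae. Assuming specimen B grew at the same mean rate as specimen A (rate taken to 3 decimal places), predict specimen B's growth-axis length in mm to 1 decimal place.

Specimen A: correcting the raw count gives 5179 − 2 + 17 = 5194 true laminae.
Specimen A: 5194 laminae at 2 years each span 5194 × 2 = 10388 years.
A: Mean rate = 560.4 mm / 10388 years ≈ 0.054 mm per year.
Specimen B: 2547 laminae at 2 years each span 2547 × 2 = 5094 years. For B, 0.054 mm/year × 5094 years = 275.1 mm.

275.1 mm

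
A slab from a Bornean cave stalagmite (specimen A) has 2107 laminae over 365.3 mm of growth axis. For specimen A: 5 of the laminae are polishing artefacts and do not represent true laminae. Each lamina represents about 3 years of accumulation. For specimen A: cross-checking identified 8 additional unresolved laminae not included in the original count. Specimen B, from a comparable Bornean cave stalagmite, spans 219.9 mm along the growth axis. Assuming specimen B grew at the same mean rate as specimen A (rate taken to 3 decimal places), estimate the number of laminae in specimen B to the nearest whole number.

1264 laminae

Specimen A: true lamina count = 2107 − 5 + 8 = 2110.
Specimen A: 2110 laminae at 3 years each span 2110 × 3 = 6330 years.
A: Mean rate = 365.3 mm / 6330 years ≈ 0.058 mm/year.
Specimen B: 219.9 mm / 0.058 mm per year = 3791.38 years; at 3 years per lamina that is 3791.38 / 3 ≈ 1264 laminae.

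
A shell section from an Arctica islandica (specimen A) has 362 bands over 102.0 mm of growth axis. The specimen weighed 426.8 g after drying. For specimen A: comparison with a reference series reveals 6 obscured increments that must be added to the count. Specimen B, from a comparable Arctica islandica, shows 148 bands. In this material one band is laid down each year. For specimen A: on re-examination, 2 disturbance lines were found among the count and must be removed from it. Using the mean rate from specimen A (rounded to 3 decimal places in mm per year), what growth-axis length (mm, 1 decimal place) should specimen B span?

41.3 mm

Specimen A: correcting the raw count gives 362 − 2 + 6 = 366 true bands.
A: Extension rate ≈ 102.0 / 366 = 0.279 mm/year.
Length of B = 0.279 × 148 = 41.3 mm.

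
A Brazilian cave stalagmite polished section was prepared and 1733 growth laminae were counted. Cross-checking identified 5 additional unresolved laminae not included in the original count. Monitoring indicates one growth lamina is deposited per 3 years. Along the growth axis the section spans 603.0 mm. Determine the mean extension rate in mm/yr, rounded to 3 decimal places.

Correcting the raw count gives 1733 + 5 = 1738 true growth laminae.
At 3 years per growth lamina, 1738 × 3 = 5214 years.
Extension rate ≈ 603.0 / 5214 = 0.116 mm/yr.

0.116 mm/yr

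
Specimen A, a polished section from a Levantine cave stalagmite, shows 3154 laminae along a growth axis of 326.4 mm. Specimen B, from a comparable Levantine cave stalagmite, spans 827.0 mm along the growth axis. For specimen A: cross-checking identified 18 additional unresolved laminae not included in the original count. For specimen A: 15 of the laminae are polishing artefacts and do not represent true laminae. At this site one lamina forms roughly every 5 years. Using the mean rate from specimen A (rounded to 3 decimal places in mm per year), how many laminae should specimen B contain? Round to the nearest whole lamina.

Specimen A: after corrections the count is 3154 − 15 + 18 = 3157 laminae.
Specimen A: at 5 years per lamina, 3157 × 5 = 15785 years.
A: 326.4 mm over 15785 years gives 326.4 / 15785 ≈ 0.021 mm per year.
Specimen B: 827.0 mm / 0.021 mm per year = 39380.95 years; at 5 years per lamina that is 39380.95 / 5 ≈ 7876 laminae.

7876 laminae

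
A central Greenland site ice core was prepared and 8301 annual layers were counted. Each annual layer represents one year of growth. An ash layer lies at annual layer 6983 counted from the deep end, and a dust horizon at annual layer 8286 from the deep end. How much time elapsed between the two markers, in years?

1303 years

The two markers are separated by 8286 − 6983 = 1303 annual layers.
One annual layer per year makes the interval 1303 years.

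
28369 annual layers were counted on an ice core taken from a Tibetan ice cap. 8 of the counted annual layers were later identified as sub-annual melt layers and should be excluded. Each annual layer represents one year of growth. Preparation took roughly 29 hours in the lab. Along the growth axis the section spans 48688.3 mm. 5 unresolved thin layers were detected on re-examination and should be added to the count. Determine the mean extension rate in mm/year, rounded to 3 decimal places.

Adjusted count: 28369 − 8 + 5 = 28366 annual layers.
Extension rate ≈ 48688.3 / 28366 = 1.716 mm/year.

1.716 mm/year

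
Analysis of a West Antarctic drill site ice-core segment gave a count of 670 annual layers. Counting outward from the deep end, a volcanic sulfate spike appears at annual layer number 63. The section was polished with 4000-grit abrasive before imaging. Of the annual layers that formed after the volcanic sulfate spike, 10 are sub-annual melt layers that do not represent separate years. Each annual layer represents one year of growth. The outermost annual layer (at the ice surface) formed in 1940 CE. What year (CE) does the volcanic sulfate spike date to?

1343 CE

670 − 63 = 607 annual layers lie beyond the volcanic sulfate spike toward the ice surface.
Removing the 10 false annual layers leaves 607 − 10 = 597 true annual layers beyond the volcanic sulfate spike.
1940 − 597 = 1343 CE.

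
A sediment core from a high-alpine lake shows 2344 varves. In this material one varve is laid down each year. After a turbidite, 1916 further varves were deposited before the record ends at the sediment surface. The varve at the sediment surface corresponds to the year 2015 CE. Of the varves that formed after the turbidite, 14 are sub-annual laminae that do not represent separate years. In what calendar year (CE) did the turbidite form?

There are 1916 varves younger than the turbidite.
Removing the 14 false varves leaves 1916 − 14 = 1902 true varves beyond the turbidite.
The varve at the sediment surface is 2015 CE, so the turbidite dates to 2015 − 1902 = 113 CE.

113 CE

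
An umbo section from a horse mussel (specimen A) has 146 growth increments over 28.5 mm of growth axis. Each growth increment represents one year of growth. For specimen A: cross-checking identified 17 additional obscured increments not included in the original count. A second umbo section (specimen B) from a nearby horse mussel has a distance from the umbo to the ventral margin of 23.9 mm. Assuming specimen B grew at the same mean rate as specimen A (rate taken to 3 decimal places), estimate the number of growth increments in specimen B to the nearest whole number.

137 growth increments

Specimen A: after corrections the count is 146 + 17 = 163 growth increments.
A: Mean rate = 28.5 mm / 163 years ≈ 0.175 mm/yr.
Specimen B: 23.9 mm / 0.175 mm per year = 136.57 years ≈ 137 growth increments.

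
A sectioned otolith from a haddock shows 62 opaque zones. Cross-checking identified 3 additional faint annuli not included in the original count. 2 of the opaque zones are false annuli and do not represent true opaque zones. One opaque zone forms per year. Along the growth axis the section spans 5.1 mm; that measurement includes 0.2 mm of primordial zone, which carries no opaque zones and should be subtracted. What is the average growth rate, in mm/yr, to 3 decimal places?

0.078 mm/yr

Correcting the raw count gives 62 − 2 + 3 = 63 true opaque zones.
The growth record spans 5.1 − 0.2 = 4.9 mm.
Extension rate ≈ 4.9 / 63 = 0.078 mm/yr.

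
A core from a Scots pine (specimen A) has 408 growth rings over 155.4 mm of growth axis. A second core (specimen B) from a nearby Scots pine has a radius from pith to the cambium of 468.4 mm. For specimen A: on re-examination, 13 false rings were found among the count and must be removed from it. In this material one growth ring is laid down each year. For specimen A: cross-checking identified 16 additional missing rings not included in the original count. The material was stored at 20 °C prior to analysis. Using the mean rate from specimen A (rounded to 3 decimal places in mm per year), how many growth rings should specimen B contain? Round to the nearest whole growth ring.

1239 growth rings

Specimen A: adjusted count: 408 − 13 + 16 = 411 growth rings.
A: Mean rate = 155.4 mm / 411 years ≈ 0.378 mm/year.
Specimen B: 468.4 mm / 0.378 mm per year = 1239.15 years ≈ 1239 growth rings.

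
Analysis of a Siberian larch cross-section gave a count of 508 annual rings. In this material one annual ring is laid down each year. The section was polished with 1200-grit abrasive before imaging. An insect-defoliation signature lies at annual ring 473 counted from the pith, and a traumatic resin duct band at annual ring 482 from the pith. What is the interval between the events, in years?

9 yr

The two markers are separated by 482 − 473 = 9 annual rings.
That is 9 years at one annual ring per year.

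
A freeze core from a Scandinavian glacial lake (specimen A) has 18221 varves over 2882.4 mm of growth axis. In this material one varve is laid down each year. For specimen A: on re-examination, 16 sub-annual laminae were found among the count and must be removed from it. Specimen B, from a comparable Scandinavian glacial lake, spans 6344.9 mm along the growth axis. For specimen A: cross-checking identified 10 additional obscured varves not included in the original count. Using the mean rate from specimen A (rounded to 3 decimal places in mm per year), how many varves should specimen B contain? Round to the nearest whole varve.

40158 varves

Specimen A: adjusted count: 18221 − 16 + 10 = 18215 varves.
A: 2882.4 mm over 18215 years gives 2882.4 / 18215 ≈ 0.158 mm/year.
For B, 6344.9 / 0.158 = 40157.59 years ≈ 40158 varves.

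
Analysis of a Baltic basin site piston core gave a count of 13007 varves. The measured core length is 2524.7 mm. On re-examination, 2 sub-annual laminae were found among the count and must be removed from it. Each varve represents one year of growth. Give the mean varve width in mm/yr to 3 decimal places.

0.194 mm/yr

True varve count = 13007 − 2 = 13005.
Mean rate = 2524.7 mm / 13005 years ≈ 0.194 mm/yr.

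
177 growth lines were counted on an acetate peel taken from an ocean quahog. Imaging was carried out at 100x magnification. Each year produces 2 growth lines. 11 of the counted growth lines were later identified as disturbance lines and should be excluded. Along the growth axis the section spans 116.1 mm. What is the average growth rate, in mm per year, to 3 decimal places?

1.399 mm per year

True growth line count = 177 − 11 = 166.
With 2 growth lines per year, 166 / 2 = 83 years.
Mean rate = 116.1 mm / 83 years ≈ 1.399 mm per year.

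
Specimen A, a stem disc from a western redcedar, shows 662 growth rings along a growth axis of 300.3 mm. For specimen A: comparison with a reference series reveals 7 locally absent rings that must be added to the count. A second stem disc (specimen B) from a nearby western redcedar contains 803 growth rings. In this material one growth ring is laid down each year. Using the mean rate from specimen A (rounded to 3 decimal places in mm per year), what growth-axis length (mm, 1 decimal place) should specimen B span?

Specimen A: correcting the raw count gives 662 + 7 = 669 true growth rings.
A: 300.3 mm over 669 years gives 300.3 / 669 ≈ 0.449 mm/year.
B's length ≈ 0.449 × 803 = 360.5 mm.

360.5 mm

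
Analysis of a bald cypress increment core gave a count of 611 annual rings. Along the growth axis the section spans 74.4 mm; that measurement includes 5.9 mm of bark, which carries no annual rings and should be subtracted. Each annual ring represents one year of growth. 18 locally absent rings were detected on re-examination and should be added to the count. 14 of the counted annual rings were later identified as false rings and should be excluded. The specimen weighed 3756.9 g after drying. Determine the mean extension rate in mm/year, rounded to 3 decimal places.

0.111 mm/year

True annual ring count = 611 − 14 + 18 = 615.
Net length = 74.4 − 5.9 = 68.5 mm.
Extension rate ≈ 68.5 / 615 = 0.111 mm/year.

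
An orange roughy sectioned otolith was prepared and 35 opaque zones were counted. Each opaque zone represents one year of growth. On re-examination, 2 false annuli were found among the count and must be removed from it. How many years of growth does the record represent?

After corrections the count is 35 − 2 = 33 opaque zones.
One opaque zone per year makes the duration 33 years.

33 yr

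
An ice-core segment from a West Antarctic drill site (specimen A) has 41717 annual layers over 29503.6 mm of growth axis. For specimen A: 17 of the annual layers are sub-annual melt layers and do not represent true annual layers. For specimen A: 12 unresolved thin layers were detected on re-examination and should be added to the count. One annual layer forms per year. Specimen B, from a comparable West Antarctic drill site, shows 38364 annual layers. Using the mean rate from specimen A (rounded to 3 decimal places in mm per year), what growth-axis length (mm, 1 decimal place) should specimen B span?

Specimen A: adjusted count: 41717 − 17 + 12 = 41712 annual layers.
A: Mean rate = 29503.6 mm / 41712 years ≈ 0.707 mm per year.
Length of B = 0.707 × 38364 = 27123.3 mm.

27123.3 mm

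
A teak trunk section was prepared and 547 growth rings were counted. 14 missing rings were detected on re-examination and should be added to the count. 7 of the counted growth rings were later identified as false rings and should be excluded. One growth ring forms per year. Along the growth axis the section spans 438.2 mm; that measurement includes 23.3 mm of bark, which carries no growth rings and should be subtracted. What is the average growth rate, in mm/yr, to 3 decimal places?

Adjusted count: 547 − 7 + 14 = 554 growth rings.
The growth record spans 438.2 − 23.3 = 414.9 mm.
Mean rate = 414.9 mm / 554 years ≈ 0.749 mm/yr.

0.749 mm/yr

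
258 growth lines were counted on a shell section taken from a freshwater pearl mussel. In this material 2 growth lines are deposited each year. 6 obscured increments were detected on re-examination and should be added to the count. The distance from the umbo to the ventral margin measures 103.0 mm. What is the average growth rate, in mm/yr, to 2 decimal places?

0.78 mm/yr

Correcting the raw count gives 258 + 6 = 264 true growth lines.
264 growth lines at 2 per year is 264 / 2 = 132 years.
103.0 mm over 132 years gives 103.0 / 132 ≈ 0.78 mm/yr.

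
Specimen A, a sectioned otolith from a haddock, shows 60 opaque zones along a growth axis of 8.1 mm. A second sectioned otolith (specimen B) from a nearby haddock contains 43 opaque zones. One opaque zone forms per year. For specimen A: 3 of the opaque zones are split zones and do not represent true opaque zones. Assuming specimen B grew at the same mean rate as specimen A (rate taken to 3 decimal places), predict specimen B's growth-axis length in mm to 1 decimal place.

6.1 mm

Specimen A: after corrections the count is 60 − 3 = 57 opaque zones.
A: Mean rate = 8.1 mm / 57 years ≈ 0.142 mm/year.
Length of B = 0.142 × 43 = 6.1 mm.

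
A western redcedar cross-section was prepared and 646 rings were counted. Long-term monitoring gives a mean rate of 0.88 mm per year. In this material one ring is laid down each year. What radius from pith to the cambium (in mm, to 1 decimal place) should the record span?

568.5 mm

646 years of growth are recorded.
Length ≈ 0.88 × 646 = 568.5 mm.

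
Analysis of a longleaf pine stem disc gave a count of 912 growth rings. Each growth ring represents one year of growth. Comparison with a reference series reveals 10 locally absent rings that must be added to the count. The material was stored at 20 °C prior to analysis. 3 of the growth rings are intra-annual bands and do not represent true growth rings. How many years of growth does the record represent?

Correcting the raw count gives 912 − 3 + 10 = 919 true growth rings.
At one growth ring per year, that is 919 years.

919 years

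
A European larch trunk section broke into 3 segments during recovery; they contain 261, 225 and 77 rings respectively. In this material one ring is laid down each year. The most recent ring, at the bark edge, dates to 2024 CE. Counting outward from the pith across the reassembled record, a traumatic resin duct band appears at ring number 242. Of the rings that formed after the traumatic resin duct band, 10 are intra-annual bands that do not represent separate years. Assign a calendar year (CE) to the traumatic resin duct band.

1713 CE

Total rings = 261 + 225 + 77 = 563.
Between ring 242 and the bark edge there are 563 − 242 = 321 rings.
321 − 10 false = 311 true rings after the traumatic resin duct band.
Counting back 311 years from 2024 CE places the traumatic resin duct band in 2024 − 311 = 1713 CE.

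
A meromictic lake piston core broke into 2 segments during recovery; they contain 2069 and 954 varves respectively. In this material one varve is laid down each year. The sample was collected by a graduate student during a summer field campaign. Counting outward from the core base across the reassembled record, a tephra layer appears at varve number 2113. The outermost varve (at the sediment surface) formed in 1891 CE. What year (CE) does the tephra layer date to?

Total varves = 2069 + 954 = 3023.
3023 − 2113 = 910 varves lie beyond the tephra layer toward the sediment surface.
Counting back 910 years from 1891 CE places the tephra layer in 1891 − 910 = 981 CE.

981 CE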